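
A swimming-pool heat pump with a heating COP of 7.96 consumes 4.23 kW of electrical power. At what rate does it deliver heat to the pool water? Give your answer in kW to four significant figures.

Q̇_H = COP_HP × Ẇ = 7.96 × 4.230 = 33.67 kW.

33.67 kW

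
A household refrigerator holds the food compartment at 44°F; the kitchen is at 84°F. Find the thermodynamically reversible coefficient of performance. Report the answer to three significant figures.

12.6

In absolute terms T_C = 279.82 K and T_H = 302.04 K, so ΔT = 22.22 K.
For a reversible cycle, COP_Carnot = T_C/ΔT = 279.82/22.22 = 12.59.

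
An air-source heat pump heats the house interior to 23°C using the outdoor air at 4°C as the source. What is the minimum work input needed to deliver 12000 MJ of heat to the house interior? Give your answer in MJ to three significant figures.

770 MJ

In absolute terms T_C = 277.15 K and T_H = 296.15 K, so ΔT = 19.00 K.
The reversible limit is COP_HP = T_H/ΔT = 15.59, so W_min = Q_H/COP = Q_H·ΔT/T_H.
W_min = 12000 × 19.00/296.15 = 769.9 MJ.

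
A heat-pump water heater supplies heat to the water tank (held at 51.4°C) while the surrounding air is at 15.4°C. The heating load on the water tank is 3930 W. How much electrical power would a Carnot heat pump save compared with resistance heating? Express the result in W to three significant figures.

In absolute terms T_C = 288.55 K and T_H = 324.55 K, so ΔT = 36.00 K.
COP_Carnot = T_H/ΔT = 324.55/36.00 = 9.015.
Resistance heating needs Ẇ_res = Q̇_H = 3930 W; the reversible heat pump needs only Ẇ_hp = Q̇_H/COP = 435.9 W.
Saving = 3930 − 435.9 = 3494 W.

3490 W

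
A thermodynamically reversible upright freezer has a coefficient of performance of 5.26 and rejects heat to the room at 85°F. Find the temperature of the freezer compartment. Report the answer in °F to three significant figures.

For a Carnot refrigerator COP_R = T_C/(T_H − T_C), so T_C = COP·T_H/(1 + COP).
With T_H = 302.59 K, T_C = 5.26 × 302.59/6.260 = 254.26 K.
Converting, 254.26 K = -2.01°F.

-2.01 °F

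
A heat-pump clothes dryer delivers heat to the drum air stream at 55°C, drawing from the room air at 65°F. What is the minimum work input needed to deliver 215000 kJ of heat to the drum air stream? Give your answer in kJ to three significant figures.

In absolute terms T_C = 291.48 K and T_H = 328.15 K, so ΔT = 36.67 K.
The reversible limit is COP_HP = T_H/ΔT = 8.950, so W_min = Q_H/COP = Q_H·ΔT/T_H.
W_min = 215000 × 36.67/328.15 = 24020 kJ.

24000 kJ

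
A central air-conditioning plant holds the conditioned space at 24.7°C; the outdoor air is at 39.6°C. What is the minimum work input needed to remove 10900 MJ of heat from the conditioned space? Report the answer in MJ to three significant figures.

In absolute terms T_C = 297.85 K and T_H = 312.75 K, so ΔT = 14.90 K.
The reversible limit is COP_R = T_C/ΔT = 19.99, so W_min = Q_C/COP = Q_C·ΔT/T_C.
W_min = 10900 × 14.90/297.85 = 545.3 MJ.

545 MJ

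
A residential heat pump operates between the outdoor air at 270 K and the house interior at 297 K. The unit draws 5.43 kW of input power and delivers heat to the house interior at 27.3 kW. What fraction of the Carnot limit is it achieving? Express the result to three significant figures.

COP_actual = Q̇_H/Ẇ = 27.30/5.430 = 5.028.
The reservoir spacing is ΔT = 297 − 270 = 27.00 K.
COP_Carnot = T_H/ΔT = 297.00/27.00 = 11.00.
η_II = COP_actual/COP_Carnot = 5.028/11.00 = 0.4571.

0.457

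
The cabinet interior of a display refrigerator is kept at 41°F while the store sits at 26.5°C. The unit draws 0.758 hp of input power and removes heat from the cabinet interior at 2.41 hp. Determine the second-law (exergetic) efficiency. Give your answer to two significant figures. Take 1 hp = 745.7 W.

COP_actual = Q̇_C/Ẇ = 2.410/0.7580 = 3.179.
In absolute terms T_C = 278.15 K and T_H = 299.65 K, so ΔT = 21.50 K.
COP_Carnot = T_C/ΔT = 278.15/21.50 = 12.94.
η_II = COP_actual/COP_Carnot = 3.179/12.94 = 0.2458.

0.25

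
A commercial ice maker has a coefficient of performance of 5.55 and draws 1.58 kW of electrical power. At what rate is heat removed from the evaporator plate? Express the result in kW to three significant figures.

Q̇_C = COP × Ẇ = 5.55 × 1.580 = 8.769 kW.

8.77 kW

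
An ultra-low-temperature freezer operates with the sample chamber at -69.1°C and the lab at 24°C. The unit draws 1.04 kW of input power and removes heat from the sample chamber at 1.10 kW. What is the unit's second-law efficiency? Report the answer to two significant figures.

COP_actual = Q̇_C/Ẇ = 1.100/1.040 = 1.058.
In absolute terms T_C = 204.05 K and T_H = 297.15 K, so ΔT = 93.10 K.
COP_Carnot = T_C/ΔT = 204.05/93.10 = 2.192.
η_II = COP_actual/COP_Carnot = 1.058/2.192 = 0.4826.

0.48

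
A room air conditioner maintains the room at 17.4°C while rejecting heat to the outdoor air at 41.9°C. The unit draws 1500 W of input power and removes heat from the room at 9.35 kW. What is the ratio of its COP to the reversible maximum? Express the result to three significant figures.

Converting, Q̇_C = 9.350 kW = 9350 W, so COP_actual = Q̇_C/Ẇ = 9350/1500 = 6.233.
In absolute terms T_C = 290.55 K and T_H = 315.05 K, so ΔT = 24.50 K.
COP_Carnot = T_C/ΔT = 290.55/24.50 = 11.86.
η_II = COP_actual/COP_Carnot = 6.233/11.86 = 0.5256.

0.526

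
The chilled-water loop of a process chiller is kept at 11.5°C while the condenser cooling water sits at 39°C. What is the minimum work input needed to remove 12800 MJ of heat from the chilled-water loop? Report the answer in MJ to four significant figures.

In absolute terms T_C = 284.65 K and T_H = 312.15 K, so ΔT = 27.50 K.
The reversible limit is COP_R = T_C/ΔT = 10.35, so W_min = Q_C/COP = Q_C·ΔT/T_C.
W_min = 12800 × 27.50/284.65 = 1237 MJ.

1237 MJ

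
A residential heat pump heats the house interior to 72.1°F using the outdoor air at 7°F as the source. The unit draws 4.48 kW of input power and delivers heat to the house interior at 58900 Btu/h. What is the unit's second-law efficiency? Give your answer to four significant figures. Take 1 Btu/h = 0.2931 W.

Converting, Q̇_H = 58900 Btu/h = 17.26 kW, so COP_actual = Q̇_H/Ẇ = 17.26/4.480 = 3.853.
In absolute terms T_C = 259.26 K and T_H = 295.43 K, so ΔT = 36.17 K.
COP_Carnot = T_H/ΔT = 295.43/36.17 = 8.169.
η_II = COP_actual/COP_Carnot = 3.853/8.169 = 0.4717.

0.4717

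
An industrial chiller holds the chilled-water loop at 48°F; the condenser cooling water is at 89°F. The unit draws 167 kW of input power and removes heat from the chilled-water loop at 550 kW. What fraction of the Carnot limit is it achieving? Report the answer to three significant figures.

0.266

COP_actual = Q̇_C/Ẇ = 550.0/167.0 = 3.293.
In absolute terms T_C = 282.04 K and T_H = 304.82 K, so ΔT = 22.78 K.
COP_Carnot = T_C/ΔT = 282.04/22.78 = 12.38.
η_II = COP_actual/COP_Carnot = 3.293/12.38 = 0.2660.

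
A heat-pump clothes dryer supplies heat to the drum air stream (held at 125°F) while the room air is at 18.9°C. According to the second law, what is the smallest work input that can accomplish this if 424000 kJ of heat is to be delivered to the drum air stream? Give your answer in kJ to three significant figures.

42800 kJ

In absolute terms T_C = 292.05 K and T_H = 324.82 K, so ΔT = 32.77 K.
The reversible limit is COP_HP = T_H/ΔT = 9.913, so W_min = Q_H/COP = Q_H·ΔT/T_H.
W_min = 424000 × 32.77/324.82 = 42770 kJ.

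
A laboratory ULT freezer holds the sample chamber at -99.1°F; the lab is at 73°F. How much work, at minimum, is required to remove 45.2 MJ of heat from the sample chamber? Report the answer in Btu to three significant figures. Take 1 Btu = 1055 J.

20400 Btu

In absolute terms T_C = 200.32 K and T_H = 295.93 K, so ΔT = 95.61 K.
The reversible limit is COP_R = T_C/ΔT = 2.095, so W_min = Q_C/COP = Q_C·ΔT/T_C.
W_min = 45.20 × 95.61/200.32 = 21.57 MJ = 20450 Btu.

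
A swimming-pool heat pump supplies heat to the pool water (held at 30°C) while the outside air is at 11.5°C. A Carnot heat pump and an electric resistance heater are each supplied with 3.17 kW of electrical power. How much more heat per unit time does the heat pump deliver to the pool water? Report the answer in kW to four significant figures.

In absolute terms T_C = 284.65 K and T_H = 303.15 K, so ΔT = 18.50 K.
COP_Carnot = T_H/ΔT = 303.15/18.50 = 16.39.
The heat pump delivers Q̇_H = COP × Ẇ = 51.95 kW; the resistance heater delivers Ẇ = 3.170 kW.
Extra = (COP − 1)·Ẇ = 48.78 kW.

48.78 kW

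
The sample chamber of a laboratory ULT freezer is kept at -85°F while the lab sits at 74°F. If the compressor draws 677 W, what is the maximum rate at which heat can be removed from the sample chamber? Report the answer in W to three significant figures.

1600 W

In absolute terms T_C = 208.15 K and T_H = 296.48 K, so ΔT = 88.33 K.
COP_Carnot = T_C/ΔT = 208.15/88.33 = 2.356.
Q̇_max = COP_Carnot × Ẇ = 2.356 × 677.0 W = 1595 W.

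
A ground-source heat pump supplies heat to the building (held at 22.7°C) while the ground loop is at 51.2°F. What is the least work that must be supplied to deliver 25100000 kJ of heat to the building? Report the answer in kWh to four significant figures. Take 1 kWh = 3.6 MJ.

283.6 kWh

In absolute terms T_C = 283.82 K and T_H = 295.85 K, so ΔT = 12.03 K.
The reversible limit is COP_HP = T_H/ΔT = 24.59, so W_min = Q_H/COP = Q_H·ΔT/T_H.
W_min = 25100000 × 12.03/295.85 = 1021000 kJ = 283.6 kWh.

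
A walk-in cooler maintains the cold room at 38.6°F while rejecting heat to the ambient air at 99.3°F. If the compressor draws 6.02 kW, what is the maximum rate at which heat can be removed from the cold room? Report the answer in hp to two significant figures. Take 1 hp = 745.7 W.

In absolute terms T_C = 276.82 K and T_H = 310.54 K, so ΔT = 33.72 K.
COP_Carnot = T_C/ΔT = 276.82/33.72 = 8.209.
Q̇_max = COP_Carnot × Ẇ = 8.209 × 6.020 kW = 49.42 kW = 66.27 hp.

66 hp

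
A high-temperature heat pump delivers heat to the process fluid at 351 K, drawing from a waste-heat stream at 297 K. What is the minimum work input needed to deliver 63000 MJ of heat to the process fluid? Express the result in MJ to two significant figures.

9700 MJ

The reservoir spacing is ΔT = 351 − 297 = 54.00 K.
The reversible limit is COP_HP = T_H/ΔT = 6.500, so W_min = Q_H/COP = Q_H·ΔT/T_H.
W_min = 63000 × 54.00/351.00 = 9692 MJ.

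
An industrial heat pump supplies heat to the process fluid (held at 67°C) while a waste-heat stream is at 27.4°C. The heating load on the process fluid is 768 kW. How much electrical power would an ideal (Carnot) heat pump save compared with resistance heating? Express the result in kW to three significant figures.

679 kW

In absolute terms T_C = 300.55 K and T_H = 340.15 K, so ΔT = 39.60 K.
COP_Carnot = T_H/ΔT = 340.15/39.60 = 8.590.
Resistance heating needs Ẇ_res = Q̇_H = 768.0 kW; the reversible heat pump needs only Ẇ_hp = Q̇_H/COP = 89.41 kW.
Saving = 768.0 − 89.41 = 678.6 kW.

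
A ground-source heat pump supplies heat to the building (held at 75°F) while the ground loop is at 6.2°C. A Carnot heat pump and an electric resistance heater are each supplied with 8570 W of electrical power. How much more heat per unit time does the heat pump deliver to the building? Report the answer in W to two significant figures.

140000 W

In absolute terms T_C = 279.35 K and T_H = 297.04 K, so ΔT = 17.69 K.
COP_Carnot = T_H/ΔT = 297.04/17.69 = 16.79.
The heat pump delivers Q̇_H = COP × Ẇ = 143900 W; the resistance heater delivers Ẇ = 8570 W.
Extra = (COP − 1)·Ẇ = 135300 W.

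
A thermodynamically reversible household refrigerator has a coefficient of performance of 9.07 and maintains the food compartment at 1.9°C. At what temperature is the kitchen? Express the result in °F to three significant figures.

COP_R = T_C/(T_H − T_C) gives T_H − T_C = T_C/COP.
With T_C = 275.05 K, T_H = 275.05 × (1 + 1/9.07) = 305.38 K.
Converting, 305.38 K = 90.01°F.

90.0 °F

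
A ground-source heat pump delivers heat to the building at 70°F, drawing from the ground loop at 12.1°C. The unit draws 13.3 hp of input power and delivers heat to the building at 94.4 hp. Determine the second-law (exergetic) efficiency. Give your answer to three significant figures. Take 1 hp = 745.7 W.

COP_actual = Q̇_H/Ẇ = 94.40/13.30 = 7.098.
In absolute terms T_C = 285.25 K and T_H = 294.26 K, so ΔT = 9.011 K.
COP_Carnot = T_H/ΔT = 294.26/9.011 = 32.66.
η_II = COP_actual/COP_Carnot = 7.098/32.66 = 0.2174.

0.217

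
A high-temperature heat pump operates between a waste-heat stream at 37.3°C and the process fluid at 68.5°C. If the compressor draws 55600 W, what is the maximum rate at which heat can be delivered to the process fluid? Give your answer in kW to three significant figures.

609 kW

In absolute terms T_C = 310.45 K and T_H = 341.65 K, so ΔT = 31.20 K.
COP_Carnot = T_H/ΔT = 341.65/31.20 = 10.95.
Q̇_max = COP_Carnot × Ẇ = 10.95 × 55600 W = 608800 W = 608.8 kW.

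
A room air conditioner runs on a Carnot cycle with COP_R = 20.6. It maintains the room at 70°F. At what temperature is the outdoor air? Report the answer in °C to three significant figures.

COP_R = T_C/(T_H − T_C) gives T_H − T_C = T_C/COP.
With T_C = 294.26 K, T_H = 294.26 × (1 + 1/20.6) = 308.55 K.
Converting, 308.55 K = 35.40°C.

35.4 °C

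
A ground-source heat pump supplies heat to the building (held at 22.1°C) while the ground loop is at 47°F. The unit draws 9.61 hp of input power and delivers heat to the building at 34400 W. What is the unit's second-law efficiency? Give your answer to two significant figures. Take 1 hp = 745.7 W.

Converting, Q̇_H = 34400 W = 46.13 hp, so COP_actual = Q̇_H/Ẇ = 46.13/9.610 = 4.800.
In absolute terms T_C = 281.48 K and T_H = 295.25 K, so ΔT = 13.77 K.
COP_Carnot = T_H/ΔT = 295.25/13.77 = 21.45.
η_II = COP_actual/COP_Carnot = 4.800/21.45 = 0.2238.

0.22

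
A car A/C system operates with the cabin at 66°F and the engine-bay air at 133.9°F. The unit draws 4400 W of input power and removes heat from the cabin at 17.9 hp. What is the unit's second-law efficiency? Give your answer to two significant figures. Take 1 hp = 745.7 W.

0.39

Converting, Q̇_C = 17.90 hp = 13350 W, so COP_actual = Q̇_C/Ẇ = 13350/4400 = 3.034.
In absolute terms T_C = 292.04 K and T_H = 329.76 K, so ΔT = 37.72 K.
COP_Carnot = T_C/ΔT = 292.04/37.72 = 7.742.
η_II = COP_actual/COP_Carnot = 3.034/7.742 = 0.3919.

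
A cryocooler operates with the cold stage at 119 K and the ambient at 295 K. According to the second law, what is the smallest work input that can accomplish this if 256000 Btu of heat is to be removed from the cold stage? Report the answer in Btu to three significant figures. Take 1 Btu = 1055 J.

The reservoir spacing is ΔT = 295 − 119 = 176.0 K.
The reversible limit is COP_R = T_C/ΔT = 0.6761, so W_min = Q_C/COP = Q_C·ΔT/T_C.
W_min = 256000 × 176.0/119.00 = 378600 Btu.

379000 Btu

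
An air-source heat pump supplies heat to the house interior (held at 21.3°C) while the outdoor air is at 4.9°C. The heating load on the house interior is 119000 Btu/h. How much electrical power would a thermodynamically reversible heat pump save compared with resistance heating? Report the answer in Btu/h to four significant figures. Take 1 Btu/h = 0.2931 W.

In absolute terms T_C = 278.05 K and T_H = 294.45 K, so ΔT = 16.40 K.
COP_Carnot = T_H/ΔT = 294.45/16.40 = 17.95.
Resistance heating needs Ẇ_res = Q̇_H = 119000 Btu/h; the reversible heat pump needs only Ẇ_hp = Q̇_H/COP = 6628 Btu/h.
Saving = 119000 − 6628 = 112400 Btu/h.

112400 Btu/h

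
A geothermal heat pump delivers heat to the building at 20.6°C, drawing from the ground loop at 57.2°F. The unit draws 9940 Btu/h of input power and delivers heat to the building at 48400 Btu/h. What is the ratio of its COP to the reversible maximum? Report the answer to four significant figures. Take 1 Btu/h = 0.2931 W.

COP_actual = Q̇_H/Ẇ = 48400/9940 = 4.869.
In absolute terms T_C = 287.15 K and T_H = 293.75 K, so ΔT = 6.600 K.
COP_Carnot = T_H/ΔT = 293.75/6.600 = 44.51.
η_II = COP_actual/COP_Carnot = 4.869/44.51 = 0.1094.

0.1094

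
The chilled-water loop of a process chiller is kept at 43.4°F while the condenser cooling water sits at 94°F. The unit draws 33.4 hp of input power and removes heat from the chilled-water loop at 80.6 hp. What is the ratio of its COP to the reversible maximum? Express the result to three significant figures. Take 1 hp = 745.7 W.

COP_actual = Q̇_C/Ẇ = 80.60/33.40 = 2.413.
In absolute terms T_C = 279.48 K and T_H = 307.59 K, so ΔT = 28.11 K.
COP_Carnot = T_C/ΔT = 279.48/28.11 = 9.942.
η_II = COP_actual/COP_Carnot = 2.413/9.942 = 0.2427.

0.243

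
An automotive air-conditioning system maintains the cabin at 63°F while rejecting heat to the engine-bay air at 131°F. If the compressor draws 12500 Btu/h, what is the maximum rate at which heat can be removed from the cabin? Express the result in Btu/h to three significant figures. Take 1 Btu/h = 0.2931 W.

96100 Btu/h

In absolute terms T_C = 290.37 K and T_H = 328.15 K, so ΔT = 37.78 K.
COP_Carnot = T_C/ΔT = 290.37/37.78 = 7.686.
Q̇_max = COP_Carnot × Ẇ = 7.686 × 12500 Btu/h = 96080 Btu/h.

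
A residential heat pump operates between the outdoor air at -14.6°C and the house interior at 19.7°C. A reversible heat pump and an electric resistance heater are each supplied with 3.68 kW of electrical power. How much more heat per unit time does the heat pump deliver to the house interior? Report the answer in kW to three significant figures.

27.7 kW

In absolute terms T_C = 258.55 K and T_H = 292.85 K, so ΔT = 34.30 K.
COP_Carnot = T_H/ΔT = 292.85/34.30 = 8.538.
The heat pump delivers Q̇_H = COP × Ẇ = 31.42 kW; the resistance heater delivers Ẇ = 3.680 kW.
Extra = (COP − 1)·Ẇ = 27.74 kW.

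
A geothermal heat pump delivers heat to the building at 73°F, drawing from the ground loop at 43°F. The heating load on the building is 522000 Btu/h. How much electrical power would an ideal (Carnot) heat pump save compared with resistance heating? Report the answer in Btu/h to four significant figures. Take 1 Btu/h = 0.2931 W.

492600 Btu/h

In absolute terms T_C = 279.26 K and T_H = 295.93 K, so ΔT = 16.67 K.
COP_Carnot = T_H/ΔT = 295.93/16.67 = 17.76.
Resistance heating needs Ẇ_res = Q̇_H = 522000 Btu/h; the reversible heat pump needs only Ẇ_hp = Q̇_H/COP = 29400 Btu/h.
Saving = 522000 − 29400 = 492600 Btu/h.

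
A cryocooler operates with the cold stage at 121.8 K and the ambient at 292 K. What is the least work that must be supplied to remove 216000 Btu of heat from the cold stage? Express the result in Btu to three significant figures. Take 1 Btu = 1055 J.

302000 Btu

The reservoir spacing is ΔT = 292 − 121.8 = 170.2 K.
The reversible limit is COP_R = T_C/ΔT = 0.7156, so W_min = Q_C/COP = Q_C·ΔT/T_C.
W_min = 216000 × 170.2/121.80 = 301800 Btu.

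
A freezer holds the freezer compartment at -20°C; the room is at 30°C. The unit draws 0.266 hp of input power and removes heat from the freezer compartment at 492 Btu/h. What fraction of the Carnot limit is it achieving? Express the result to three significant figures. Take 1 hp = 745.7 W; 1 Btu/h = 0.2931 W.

0.144

Converting, Q̇_C = 492.0 Btu/h = 0.1934 hp, so COP_actual = Q̇_C/Ẇ = 0.1934/0.2660 = 0.7270.
In absolute terms T_C = 253.15 K and T_H = 303.15 K, so ΔT = 50.00 K.
COP_Carnot = T_C/ΔT = 253.15/50.00 = 5.063.
η_II = COP_actual/COP_Carnot = 0.7270/5.063 = 0.1436.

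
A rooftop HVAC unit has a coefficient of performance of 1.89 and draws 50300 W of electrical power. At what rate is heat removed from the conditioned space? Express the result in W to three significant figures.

Q̇_C = COP × Ẇ = 1.89 × 50300 = 95070 W.

95100 W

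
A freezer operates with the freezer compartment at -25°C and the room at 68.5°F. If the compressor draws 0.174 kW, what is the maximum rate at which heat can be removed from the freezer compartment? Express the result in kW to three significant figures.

In absolute terms T_C = 248.15 K and T_H = 293.43 K, so ΔT = 45.28 K.
COP_Carnot = T_C/ΔT = 248.15/45.28 = 5.481.
Q̇_max = COP_Carnot × Ẇ = 5.481 × 0.1740 kW = 0.9536 kW.

0.954 kW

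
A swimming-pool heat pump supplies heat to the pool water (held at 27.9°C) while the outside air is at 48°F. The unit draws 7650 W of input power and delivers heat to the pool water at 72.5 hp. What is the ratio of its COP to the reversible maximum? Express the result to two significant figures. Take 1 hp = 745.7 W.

Converting, Q̇_H = 72.50 hp = 54060 W, so COP_actual = Q̇_H/Ẇ = 54060/7650 = 7.067.
In absolute terms T_C = 282.04 K and T_H = 301.05 K, so ΔT = 19.01 K.
COP_Carnot = T_H/ΔT = 301.05/19.01 = 15.84.
η_II = COP_actual/COP_Carnot = 7.067/15.84 = 0.4463.

0.45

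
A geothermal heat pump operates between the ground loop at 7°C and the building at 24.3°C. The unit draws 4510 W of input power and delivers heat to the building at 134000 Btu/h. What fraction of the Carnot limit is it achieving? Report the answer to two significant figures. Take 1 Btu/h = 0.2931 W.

0.51

Converting, Q̇_H = 134000 Btu/h = 39280 W, so COP_actual = Q̇_H/Ẇ = 39280/4510 = 8.709.
In absolute terms T_C = 280.15 K and T_H = 297.45 K, so ΔT = 17.30 K.
COP_Carnot = T_H/ΔT = 297.45/17.30 = 17.19.
η_II = COP_actual/COP_Carnot = 8.709/17.19 = 0.5065.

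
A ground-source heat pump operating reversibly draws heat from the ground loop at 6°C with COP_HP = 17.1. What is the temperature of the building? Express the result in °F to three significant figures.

74.0 °F

COP_HP = T_H/(T_H − T_C) rearranges to T_H = COP·T_C/(COP − 1).
With T_C = 279.15 K, T_H = 17.1 × 279.15/16.10 = 296.49 K.
Converting, 296.49 K = 74.01°F.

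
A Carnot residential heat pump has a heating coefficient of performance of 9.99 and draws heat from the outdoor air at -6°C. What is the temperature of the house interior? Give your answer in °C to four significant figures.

COP_HP = T_H/(T_H − T_C) rearranges to T_H = COP·T_C/(COP − 1).
With T_C = 267.15 K, T_H = 9.99 × 267.15/8.990 = 296.87 K.
Converting, 296.87 K = 23.72°C.

23.72 °C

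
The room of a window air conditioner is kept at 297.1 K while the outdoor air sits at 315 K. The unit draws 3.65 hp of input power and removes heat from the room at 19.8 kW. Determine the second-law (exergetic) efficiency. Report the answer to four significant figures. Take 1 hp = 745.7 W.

0.4383

Converting, Q̇_C = 19.80 kW = 26.55 hp, so COP_actual = Q̇_C/Ẇ = 26.55/3.650 = 7.275.
The reservoir spacing is ΔT = 315 − 297.1 = 17.90 K.
COP_Carnot = T_C/ΔT = 297.10/17.90 = 16.60.
η_II = COP_actual/COP_Carnot = 7.275/16.60 = 0.4383.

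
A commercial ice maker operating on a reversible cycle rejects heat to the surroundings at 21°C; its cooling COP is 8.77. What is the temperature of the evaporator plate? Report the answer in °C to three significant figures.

-9.11 °C

For a Carnot refrigerator COP_R = T_C/(T_H − T_C), so T_C = COP·T_H/(1 + COP).
With T_H = 294.15 K, T_C = 8.77 × 294.15/9.770 = 264.04 K.
Converting, 264.04 K = -9.11°C.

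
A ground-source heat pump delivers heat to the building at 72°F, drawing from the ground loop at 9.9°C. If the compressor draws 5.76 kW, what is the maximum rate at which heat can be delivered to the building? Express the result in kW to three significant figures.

138 kW

In absolute terms T_C = 283.05 K and T_H = 295.37 K, so ΔT = 12.32 K.
COP_Carnot = T_H/ΔT = 295.37/12.32 = 23.97.
Q̇_max = COP_Carnot × Ẇ = 23.97 × 5.760 kW = 138.1 kW.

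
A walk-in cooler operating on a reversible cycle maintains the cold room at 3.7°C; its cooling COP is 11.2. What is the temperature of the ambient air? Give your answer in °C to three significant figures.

28.4 °C

COP_R = T_C/(T_H − T_C) gives T_H − T_C = T_C/COP.
With T_C = 276.85 K, T_H = 276.85 × (1 + 1/11.2) = 301.57 K.
Converting, 301.57 K = 28.42°C.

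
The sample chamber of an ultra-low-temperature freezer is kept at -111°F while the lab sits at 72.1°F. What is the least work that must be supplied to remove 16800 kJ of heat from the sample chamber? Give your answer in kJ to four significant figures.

In absolute terms T_C = 193.71 K and T_H = 295.43 K, so ΔT = 101.7 K.
The reversible limit is COP_R = T_C/ΔT = 1.904, so W_min = Q_C/COP = Q_C·ΔT/T_C.
W_min = 16800 × 101.7/193.71 = 8822 kJ.

8822 kJ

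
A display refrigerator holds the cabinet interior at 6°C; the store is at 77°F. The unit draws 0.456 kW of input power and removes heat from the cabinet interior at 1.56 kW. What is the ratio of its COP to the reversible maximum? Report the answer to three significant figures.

0.233

COP_actual = Q̇_C/Ẇ = 1.560/0.4560 = 3.421.
In absolute terms T_C = 279.15 K and T_H = 298.15 K, so ΔT = 19.00 K.
COP_Carnot = T_C/ΔT = 279.15/19.00 = 14.69.
η_II = COP_actual/COP_Carnot = 3.421/14.69 = 0.2328.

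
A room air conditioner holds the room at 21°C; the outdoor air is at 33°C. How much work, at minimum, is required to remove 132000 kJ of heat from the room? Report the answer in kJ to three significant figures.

In absolute terms T_C = 294.15 K and T_H = 306.15 K, so ΔT = 12.00 K.
The reversible limit is COP_R = T_C/ΔT = 24.51, so W_min = Q_C/COP = Q_C·ΔT/T_C.
W_min = 132000 × 12.00/294.15 = 5385 kJ.

5390 kJ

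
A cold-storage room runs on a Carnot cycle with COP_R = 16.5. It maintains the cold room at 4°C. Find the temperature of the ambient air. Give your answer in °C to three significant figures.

COP_R = T_C/(T_H − T_C) gives T_H − T_C = T_C/COP.
With T_C = 277.15 K, T_H = 277.15 × (1 + 1/16.5) = 293.95 K.
Converting, 293.95 K = 20.80°C.

20.8 °C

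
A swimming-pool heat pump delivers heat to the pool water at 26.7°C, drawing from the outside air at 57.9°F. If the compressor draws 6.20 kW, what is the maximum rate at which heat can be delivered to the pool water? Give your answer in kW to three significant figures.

151 kW

In absolute terms T_C = 287.54 K and T_H = 299.85 K, so ΔT = 12.31 K.
COP_Carnot = T_H/ΔT = 299.85/12.31 = 24.36.
Q̇_max = COP_Carnot × Ẇ = 24.36 × 6.200 kW = 151.0 kW.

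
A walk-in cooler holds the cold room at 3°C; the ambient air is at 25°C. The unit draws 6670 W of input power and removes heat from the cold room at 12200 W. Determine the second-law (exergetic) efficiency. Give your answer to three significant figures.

COP_actual = Q̇_C/Ẇ = 12200/6670 = 1.829.
In absolute terms T_C = 276.15 K and T_H = 298.15 K, so ΔT = 22.00 K.
COP_Carnot = T_C/ΔT = 276.15/22.00 = 12.55.
η_II = COP_actual/COP_Carnot = 1.829/12.55 = 0.1457.

0.146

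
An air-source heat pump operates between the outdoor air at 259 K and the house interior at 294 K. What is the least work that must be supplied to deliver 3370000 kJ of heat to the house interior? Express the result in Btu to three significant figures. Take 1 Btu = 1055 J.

The reservoir spacing is ΔT = 294 − 259 = 35.00 K.
The reversible limit is COP_HP = T_H/ΔT = 8.400, so W_min = Q_H/COP = Q_H·ΔT/T_H.
W_min = 3370000 × 35.00/294.00 = 401200 kJ = 380300 Btu.

380000 Btu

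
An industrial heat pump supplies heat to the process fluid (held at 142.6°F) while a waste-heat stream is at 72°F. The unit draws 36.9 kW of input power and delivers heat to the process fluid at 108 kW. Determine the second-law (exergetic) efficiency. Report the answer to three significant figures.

0.343

COP_actual = Q̇_H/Ẇ = 108.0/36.90 = 2.927.
In absolute terms T_C = 295.37 K and T_H = 334.59 K, so ΔT = 39.22 K.
COP_Carnot = T_H/ΔT = 334.59/39.22 = 8.531.
η_II = COP_actual/COP_Carnot = 2.927/8.531 = 0.3431.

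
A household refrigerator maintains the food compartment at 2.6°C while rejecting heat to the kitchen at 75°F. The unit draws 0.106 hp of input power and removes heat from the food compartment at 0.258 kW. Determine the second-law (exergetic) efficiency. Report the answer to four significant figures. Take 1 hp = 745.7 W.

Converting, Q̇_C = 0.2580 kW = 0.3460 hp, so COP_actual = Q̇_C/Ẇ = 0.3460/0.1060 = 3.264.
In absolute terms T_C = 275.75 K and T_H = 297.04 K, so ΔT = 21.29 K.
COP_Carnot = T_C/ΔT = 275.75/21.29 = 12.95.
η_II = COP_actual/COP_Carnot = 3.264/12.95 = 0.2520.

0.2520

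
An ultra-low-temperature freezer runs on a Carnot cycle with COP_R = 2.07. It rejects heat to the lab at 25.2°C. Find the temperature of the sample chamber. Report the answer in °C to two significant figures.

For a Carnot refrigerator COP_R = T_C/(T_H − T_C), so T_C = COP·T_H/(1 + COP).
With T_H = 298.35 K, T_C = 2.07 × 298.35/3.070 = 201.17 K.
Converting, 201.17 K = -71.98°C.

-72 °C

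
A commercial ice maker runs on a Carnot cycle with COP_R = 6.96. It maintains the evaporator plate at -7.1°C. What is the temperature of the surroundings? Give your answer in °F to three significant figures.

88.0 °F

COP_R = T_C/(T_H − T_C) gives T_H − T_C = T_C/COP.
With T_C = 266.05 K, T_H = 266.05 × (1 + 1/6.96) = 304.28 K.
Converting, 304.28 K = 88.03°F.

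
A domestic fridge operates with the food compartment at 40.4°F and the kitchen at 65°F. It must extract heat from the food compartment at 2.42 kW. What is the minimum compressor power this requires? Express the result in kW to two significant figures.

0.12 kW

In absolute terms T_C = 277.82 K and T_H = 291.48 K, so ΔT = 13.67 K.
COP_Carnot = T_C/ΔT = 277.82/13.67 = 20.33.
Ẇ_min = Q̇/COP_Carnot = 2.420/20.33 = 0.1190 kW.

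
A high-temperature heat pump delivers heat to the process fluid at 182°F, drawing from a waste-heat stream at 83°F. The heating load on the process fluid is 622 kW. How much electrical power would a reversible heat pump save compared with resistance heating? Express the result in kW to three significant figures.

In absolute terms T_C = 301.48 K and T_H = 356.48 K, so ΔT = 55.00 K.
COP_Carnot = T_H/ΔT = 356.48/55.00 = 6.482.
Resistance heating needs Ẇ_res = Q̇_H = 622.0 kW; the reversible heat pump needs only Ẇ_hp = Q̇_H/COP = 95.97 kW.
Saving = 622.0 − 95.97 = 526.0 kW.

526 kW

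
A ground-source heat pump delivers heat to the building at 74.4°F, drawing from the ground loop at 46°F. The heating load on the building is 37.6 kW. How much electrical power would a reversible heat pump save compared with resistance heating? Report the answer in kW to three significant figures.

35.6 kW

In absolute terms T_C = 280.93 K and T_H = 296.71 K, so ΔT = 15.78 K.
COP_Carnot = T_H/ΔT = 296.71/15.78 = 18.81.
Resistance heating needs Ẇ_res = Q̇_H = 37.60 kW; the reversible heat pump needs only Ẇ_hp = Q̇_H/COP = 1.999 kW.
Saving = 37.60 − 1.999 = 35.60 kW.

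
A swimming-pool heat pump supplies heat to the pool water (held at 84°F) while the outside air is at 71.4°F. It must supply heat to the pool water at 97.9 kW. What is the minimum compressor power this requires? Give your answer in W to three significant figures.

2270 W

In absolute terms T_C = 295.04 K and T_H = 302.04 K, so ΔT = 7.000 K.
COP_Carnot = T_H/ΔT = 302.04/7.000 = 43.15.
Ẇ_min = Q̇/COP_Carnot = 97.90/43.15 = 2.269 kW = 2269 W.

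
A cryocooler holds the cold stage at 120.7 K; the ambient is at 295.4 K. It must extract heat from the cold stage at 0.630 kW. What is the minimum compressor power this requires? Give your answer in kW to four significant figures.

The reservoir spacing is ΔT = 295.4 − 120.7 = 174.7 K.
COP_Carnot = T_C/ΔT = 120.70/174.7 = 0.6909.
Ẇ_min = Q̇/COP_Carnot = 0.6300/0.6909 = 0.9119 kW.

0.9119 kW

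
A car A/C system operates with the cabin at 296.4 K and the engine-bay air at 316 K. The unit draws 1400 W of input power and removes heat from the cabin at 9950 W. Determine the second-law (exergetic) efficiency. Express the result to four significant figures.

COP_actual = Q̇_C/Ẇ = 9950/1400 = 7.107.
The reservoir spacing is ΔT = 316 − 296.4 = 19.60 K.
COP_Carnot = T_C/ΔT = 296.40/19.60 = 15.12.
η_II = COP_actual/COP_Carnot = 7.107/15.12 = 0.4700.

0.4700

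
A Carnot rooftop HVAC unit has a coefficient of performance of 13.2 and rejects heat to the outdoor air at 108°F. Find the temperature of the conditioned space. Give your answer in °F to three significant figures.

68.0 °F

For a Carnot refrigerator COP_R = T_C/(T_H − T_C), so T_C = COP·T_H/(1 + COP).
With T_H = 315.37 K, T_C = 13.2 × 315.37/14.20 = 293.16 K.
Converting, 293.16 K = 68.02°F.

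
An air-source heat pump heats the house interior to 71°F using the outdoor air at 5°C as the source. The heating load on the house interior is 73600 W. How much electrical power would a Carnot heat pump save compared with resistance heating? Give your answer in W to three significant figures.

69400 W

In absolute terms T_C = 278.15 K and T_H = 294.82 K, so ΔT = 16.67 K.
COP_Carnot = T_H/ΔT = 294.82/16.67 = 17.69.
Resistance heating needs Ẇ_res = Q̇_H = 73600 W; the reversible heat pump needs only Ẇ_hp = Q̇_H/COP = 4161 W.
Saving = 73600 − 4161 = 69440 W.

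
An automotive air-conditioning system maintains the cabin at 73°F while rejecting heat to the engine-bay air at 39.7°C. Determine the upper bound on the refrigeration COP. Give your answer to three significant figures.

In absolute terms T_C = 295.93 K and T_H = 312.85 K, so ΔT = 16.92 K.
For a reversible cycle, COP_Carnot = T_C/ΔT = 295.93/16.92 = 17.49.

17.5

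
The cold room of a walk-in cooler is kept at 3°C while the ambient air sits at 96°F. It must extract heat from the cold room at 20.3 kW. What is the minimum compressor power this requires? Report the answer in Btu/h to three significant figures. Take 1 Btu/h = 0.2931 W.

8170 Btu/h

In absolute terms T_C = 276.15 K and T_H = 308.71 K, so ΔT = 32.56 K.
COP_Carnot = T_C/ΔT = 276.15/32.56 = 8.482.
Ẇ_min = Q̇/COP_Carnot = 20.30/8.482 = 2.393 kW = 8165 Btu/h.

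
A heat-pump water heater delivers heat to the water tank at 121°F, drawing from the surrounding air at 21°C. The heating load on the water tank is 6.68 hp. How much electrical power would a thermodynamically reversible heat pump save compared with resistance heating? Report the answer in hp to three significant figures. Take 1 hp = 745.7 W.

6.09 hp

In absolute terms T_C = 294.15 K and T_H = 322.59 K, so ΔT = 28.44 K.
COP_Carnot = T_H/ΔT = 322.59/28.44 = 11.34.
Resistance heating needs Ẇ_res = Q̇_H = 6.680 hp; the reversible heat pump needs only Ẇ_hp = Q̇_H/COP = 0.5890 hp.
Saving = 6.680 − 0.5890 = 6.091 hp.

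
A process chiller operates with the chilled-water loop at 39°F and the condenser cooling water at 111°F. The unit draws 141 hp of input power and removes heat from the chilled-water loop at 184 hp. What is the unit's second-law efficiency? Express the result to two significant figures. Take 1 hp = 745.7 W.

COP_actual = Q̇_C/Ẇ = 184.0/141.0 = 1.305.
In absolute terms T_C = 277.04 K and T_H = 317.04 K, so ΔT = 40.00 K.
COP_Carnot = T_C/ΔT = 277.04/40.00 = 6.926.
η_II = COP_actual/COP_Carnot = 1.305/6.926 = 0.1884.

0.19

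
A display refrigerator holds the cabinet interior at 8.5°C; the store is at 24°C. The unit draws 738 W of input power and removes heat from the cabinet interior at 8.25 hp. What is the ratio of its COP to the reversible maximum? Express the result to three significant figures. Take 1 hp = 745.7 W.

0.459

Converting, Q̇_C = 8.250 hp = 6152 W, so COP_actual = Q̇_C/Ẇ = 6152/738.0 = 8.336.
In absolute terms T_C = 281.65 K and T_H = 297.15 K, so ΔT = 15.50 K.
COP_Carnot = T_C/ΔT = 281.65/15.50 = 18.17.
η_II = COP_actual/COP_Carnot = 8.336/18.17 = 0.4588.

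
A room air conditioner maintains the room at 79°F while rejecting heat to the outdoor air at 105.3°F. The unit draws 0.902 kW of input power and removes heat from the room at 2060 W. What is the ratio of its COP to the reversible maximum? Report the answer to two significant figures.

0.11

Converting, Q̇_C = 2060 W = 2.060 kW, so COP_actual = Q̇_C/Ẇ = 2.060/0.9020 = 2.284.
In absolute terms T_C = 299.26 K and T_H = 313.87 K, so ΔT = 14.61 K.
COP_Carnot = T_C/ΔT = 299.26/14.61 = 20.48.
η_II = COP_actual/COP_Carnot = 2.284/20.48 = 0.1115.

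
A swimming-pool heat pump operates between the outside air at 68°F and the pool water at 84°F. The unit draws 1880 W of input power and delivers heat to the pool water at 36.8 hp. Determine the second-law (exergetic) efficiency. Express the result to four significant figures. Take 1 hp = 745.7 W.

Converting, Q̇_H = 36.80 hp = 27440 W, so COP_actual = Q̇_H/Ẇ = 27440/1880 = 14.60.
In absolute terms T_C = 293.15 K and T_H = 302.04 K, so ΔT = 8.889 K.
COP_Carnot = T_H/ΔT = 302.04/8.889 = 33.98.
η_II = COP_actual/COP_Carnot = 14.60/33.98 = 0.4296.

0.4296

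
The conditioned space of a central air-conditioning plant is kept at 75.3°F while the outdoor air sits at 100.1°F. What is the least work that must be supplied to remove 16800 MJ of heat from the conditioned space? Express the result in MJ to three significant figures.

In absolute terms T_C = 297.21 K and T_H = 310.98 K, so ΔT = 13.78 K.
The reversible limit is COP_R = T_C/ΔT = 21.57, so W_min = Q_C/COP = Q_C·ΔT/T_C.
W_min = 16800 × 13.78/297.21 = 778.8 MJ.

779 MJ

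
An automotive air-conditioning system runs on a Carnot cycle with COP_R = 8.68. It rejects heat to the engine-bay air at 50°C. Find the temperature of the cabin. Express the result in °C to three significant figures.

For a Carnot refrigerator COP_R = T_C/(T_H − T_C), so T_C = COP·T_H/(1 + COP).
With T_H = 323.15 K, T_C = 8.68 × 323.15/9.680 = 289.77 K.
Converting, 289.77 K = 16.62°C.

16.6 °C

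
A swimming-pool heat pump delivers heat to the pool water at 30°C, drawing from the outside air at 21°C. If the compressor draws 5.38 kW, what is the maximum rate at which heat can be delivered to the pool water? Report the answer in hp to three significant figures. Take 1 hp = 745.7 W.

243 hp

In absolute terms T_C = 294.15 K and T_H = 303.15 K, so ΔT = 9.000 K.
COP_Carnot = T_H/ΔT = 303.15/9.000 = 33.68.
Q̇_max = COP_Carnot × Ẇ = 33.68 × 5.380 kW = 181.2 kW = 243.0 hp.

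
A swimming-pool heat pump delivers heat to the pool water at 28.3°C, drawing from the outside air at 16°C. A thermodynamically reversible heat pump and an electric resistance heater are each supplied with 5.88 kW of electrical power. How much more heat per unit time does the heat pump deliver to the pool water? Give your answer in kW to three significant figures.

138 kW

In absolute terms T_C = 289.15 K and T_H = 301.45 K, so ΔT = 12.30 K.
COP_Carnot = T_H/ΔT = 301.45/12.30 = 24.51.
The heat pump delivers Q̇_H = COP × Ẇ = 144.1 kW; the resistance heater delivers Ẇ = 5.880 kW.
Extra = (COP − 1)·Ẇ = 138.2 kW.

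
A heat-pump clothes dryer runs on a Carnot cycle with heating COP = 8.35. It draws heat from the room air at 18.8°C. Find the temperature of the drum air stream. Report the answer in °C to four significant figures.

58.52 °C

COP_HP = T_H/(T_H − T_C) rearranges to T_H = COP·T_C/(COP − 1).
With T_C = 291.95 K, T_H = 8.35 × 291.95/7.350 = 331.67 K.
Converting, 331.67 K = 58.52°C.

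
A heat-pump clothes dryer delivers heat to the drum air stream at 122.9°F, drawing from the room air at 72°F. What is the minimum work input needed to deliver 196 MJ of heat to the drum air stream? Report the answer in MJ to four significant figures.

In absolute terms T_C = 295.37 K and T_H = 323.65 K, so ΔT = 28.28 K.
The reversible limit is COP_HP = T_H/ΔT = 11.45, so W_min = Q_H/COP = Q_H·ΔT/T_H.
W_min = 196.0 × 28.28/323.65 = 17.12 MJ.

17.12 MJ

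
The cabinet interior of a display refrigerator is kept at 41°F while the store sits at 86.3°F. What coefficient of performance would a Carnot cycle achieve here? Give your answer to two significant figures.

In absolute terms T_C = 278.15 K and T_H = 303.32 K, so ΔT = 25.17 K.
For a reversible cycle, COP_Carnot = T_C/ΔT = 278.15/25.17 = 11.05.

11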